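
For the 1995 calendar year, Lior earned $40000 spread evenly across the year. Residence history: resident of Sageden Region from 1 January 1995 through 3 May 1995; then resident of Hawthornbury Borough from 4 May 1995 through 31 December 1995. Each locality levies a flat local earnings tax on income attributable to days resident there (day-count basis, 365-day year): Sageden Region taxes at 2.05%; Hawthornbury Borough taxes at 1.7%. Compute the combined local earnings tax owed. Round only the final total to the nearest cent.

$727.18

Sageden Region, 1 January – 3 May 1995: 123 days → $40000 × 2.05% × 123/365 = $276.3288
Hawthornbury Borough, 4 May – 31 December 1995: 242 days → $40000 × 1.7% × 242/365 = $450.8493
Total = $727.1781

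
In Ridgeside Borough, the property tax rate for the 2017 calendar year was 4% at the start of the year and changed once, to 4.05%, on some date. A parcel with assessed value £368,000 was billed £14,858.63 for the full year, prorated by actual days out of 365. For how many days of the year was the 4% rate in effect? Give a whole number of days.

Let d = days at the first rate; then 365 − d days at the second rate.
£368,000 × [4%·d + 4.05%·(365−d)] / 365 = £14,858.63
Solving gives d = 90, so the new rate took effect on 1 April 2017.

90 days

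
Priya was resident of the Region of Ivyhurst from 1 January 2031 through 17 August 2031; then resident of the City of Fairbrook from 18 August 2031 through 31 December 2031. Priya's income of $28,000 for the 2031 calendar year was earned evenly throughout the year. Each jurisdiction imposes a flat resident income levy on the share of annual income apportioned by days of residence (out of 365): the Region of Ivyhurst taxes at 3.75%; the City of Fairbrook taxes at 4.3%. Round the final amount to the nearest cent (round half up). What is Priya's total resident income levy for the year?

$1,107.38

The Region of Ivyhurst, 1 January – 17 August 2031: 229 days → $28,000 × 3.75% × 229/365 = $658.7671
The City of Fairbrook, 18 August – 31 December 2031: 136 days → $28,000 × 4.3% × 136/365 = $448.6137
Total = $1,107.3808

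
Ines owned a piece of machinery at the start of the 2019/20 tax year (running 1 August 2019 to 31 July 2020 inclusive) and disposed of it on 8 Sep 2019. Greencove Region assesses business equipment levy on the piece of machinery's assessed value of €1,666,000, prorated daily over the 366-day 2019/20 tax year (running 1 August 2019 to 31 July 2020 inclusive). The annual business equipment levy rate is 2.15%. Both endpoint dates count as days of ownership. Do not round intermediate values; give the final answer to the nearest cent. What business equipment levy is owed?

€3,816.78

Days held (1 Aug – 8 Sep 2019): 39 out of 366
Tax = €1,666,000 × 2.15% × 39/366 = €3,816.7787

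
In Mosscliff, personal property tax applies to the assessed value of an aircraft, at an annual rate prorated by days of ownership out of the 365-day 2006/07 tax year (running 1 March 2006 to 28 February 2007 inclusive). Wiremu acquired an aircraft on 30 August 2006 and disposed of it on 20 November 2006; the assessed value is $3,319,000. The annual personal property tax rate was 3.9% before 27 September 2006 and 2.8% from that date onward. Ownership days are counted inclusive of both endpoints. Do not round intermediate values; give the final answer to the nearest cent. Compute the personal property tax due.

$23,933.17

30 August – 26 September 2006: 28 days at 3.9% → $3,319,000 × 3.9% × 28/365 = $9,929.7205
27 September – 20 November 2006: 55 days at 2.8% → $3,319,000 × 2.8% × 55/365 = $14,003.4521
Total = $23,933.1726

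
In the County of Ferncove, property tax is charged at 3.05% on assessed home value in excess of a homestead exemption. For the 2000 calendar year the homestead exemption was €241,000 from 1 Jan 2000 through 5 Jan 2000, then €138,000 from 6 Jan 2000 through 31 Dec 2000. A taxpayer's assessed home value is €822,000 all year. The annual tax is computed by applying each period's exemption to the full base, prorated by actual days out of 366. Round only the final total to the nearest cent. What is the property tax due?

1 Jan – 5 Jan 2000: 5 days, exemption €241,000 → (€822,000 − €241,000) × 3.05% × 5/366 = €242.0833
6 Jan – 31 Dec 2000: 361 days, exemption €138,000 → (€822,000 − €138,000) × 3.05% × 361/366 = €20,577.0000
Total = €20,819.0833

€20,819.08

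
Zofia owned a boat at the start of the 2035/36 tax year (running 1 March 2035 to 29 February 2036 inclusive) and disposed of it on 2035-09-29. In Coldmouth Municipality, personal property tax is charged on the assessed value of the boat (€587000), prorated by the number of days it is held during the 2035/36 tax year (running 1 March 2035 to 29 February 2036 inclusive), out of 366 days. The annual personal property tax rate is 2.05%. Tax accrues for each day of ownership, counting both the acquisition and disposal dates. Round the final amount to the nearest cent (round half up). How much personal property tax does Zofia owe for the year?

€7003.10

Days held (2035-03-01 to 2035-09-29): 213 out of 366
Tax = €587000 × 2.05% × 213/366 = €7003.1025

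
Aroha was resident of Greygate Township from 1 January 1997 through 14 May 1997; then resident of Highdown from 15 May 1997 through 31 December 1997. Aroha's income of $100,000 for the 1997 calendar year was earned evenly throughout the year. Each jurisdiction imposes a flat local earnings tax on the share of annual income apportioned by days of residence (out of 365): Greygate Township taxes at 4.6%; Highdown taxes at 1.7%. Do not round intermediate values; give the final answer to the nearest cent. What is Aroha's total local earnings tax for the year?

$2,764.66

Greygate Township, 1 January – 14 May 1997: 134 days → $100,000 × 4.6% × 134/365 = $1,688.7671
Highdown, 15 May – 31 December 1997: 231 days → $100,000 × 1.7% × 231/365 = $1,075.8904
Total = $2,764.6575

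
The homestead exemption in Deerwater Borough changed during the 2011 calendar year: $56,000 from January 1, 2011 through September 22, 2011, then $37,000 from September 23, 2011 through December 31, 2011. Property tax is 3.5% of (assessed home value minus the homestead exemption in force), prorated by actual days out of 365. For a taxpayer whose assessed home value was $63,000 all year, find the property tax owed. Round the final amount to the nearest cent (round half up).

$427.19

January 1 – September 22, 2011: 265 days, exemption $56,000 → ($63,000 − $56,000) × 3.5% × 265/365 = $177.8767
September 23 – December 31, 2011: 100 days, exemption $37,000 → ($63,000 − $37,000) × 3.5% × 100/365 = $249.3151
Total = $427.1918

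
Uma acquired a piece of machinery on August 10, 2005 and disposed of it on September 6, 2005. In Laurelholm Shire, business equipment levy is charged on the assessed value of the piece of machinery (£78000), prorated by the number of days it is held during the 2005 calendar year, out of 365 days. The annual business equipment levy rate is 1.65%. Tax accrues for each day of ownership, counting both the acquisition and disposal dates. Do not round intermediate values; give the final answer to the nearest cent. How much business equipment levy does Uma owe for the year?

£98.73

Days held (August 10 – September 6, 2005): 28 out of 365
Tax = £78000 × 1.65% × 28/365 = £98.7288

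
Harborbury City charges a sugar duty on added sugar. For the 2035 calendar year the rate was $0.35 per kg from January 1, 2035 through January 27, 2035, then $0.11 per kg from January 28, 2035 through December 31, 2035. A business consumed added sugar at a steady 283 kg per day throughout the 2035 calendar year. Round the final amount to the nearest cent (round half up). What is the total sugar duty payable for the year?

January 1 – January 27, 2035: 27 days × 283 kg/day = 7,641 kg at $0.35/kg → $2674.35
January 28 – December 31, 2035: 338 days × 283 kg/day = 95,654 kg at $0.11/kg → $10521.94

$13196.29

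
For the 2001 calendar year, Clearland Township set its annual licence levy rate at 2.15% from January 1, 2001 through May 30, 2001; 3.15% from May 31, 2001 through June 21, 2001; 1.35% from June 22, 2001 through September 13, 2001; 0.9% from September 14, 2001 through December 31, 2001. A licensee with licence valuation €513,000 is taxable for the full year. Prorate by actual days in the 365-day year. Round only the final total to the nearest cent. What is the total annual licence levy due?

January 1 – May 30, 2001: 150 days at 2.15% → €513,000 × 2.15% × 150/365 = €4,532.6712
May 31 – June 21, 2001: 22 days at 3.15% → €513,000 × 3.15% × 22/365 = €973.9973
June 22 – September 13, 2001: 84 days at 1.35% → €513,000 × 1.35% × 84/365 = €1,593.8137
September 14 – December 31, 2001: 109 days at 0.9% → €513,000 × 0.9% × 109/365 = €1,378.7753
Total = €8,479.2575

€8,479.26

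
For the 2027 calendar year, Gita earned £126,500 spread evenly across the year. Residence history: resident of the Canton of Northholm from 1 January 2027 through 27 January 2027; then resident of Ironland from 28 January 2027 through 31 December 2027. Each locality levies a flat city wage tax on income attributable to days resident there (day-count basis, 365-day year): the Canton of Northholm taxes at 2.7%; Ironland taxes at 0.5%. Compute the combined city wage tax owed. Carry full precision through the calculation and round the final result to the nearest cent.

The Canton of Northholm, 1 January – 27 January 2027: 27 days → £126,500 × 2.7% × 27/365 = £252.6534
Ironland, 28 January – 31 December 2027: 338 days → £126,500 × 0.5% × 338/365 = £585.7123
Total = £838.3658

£838.37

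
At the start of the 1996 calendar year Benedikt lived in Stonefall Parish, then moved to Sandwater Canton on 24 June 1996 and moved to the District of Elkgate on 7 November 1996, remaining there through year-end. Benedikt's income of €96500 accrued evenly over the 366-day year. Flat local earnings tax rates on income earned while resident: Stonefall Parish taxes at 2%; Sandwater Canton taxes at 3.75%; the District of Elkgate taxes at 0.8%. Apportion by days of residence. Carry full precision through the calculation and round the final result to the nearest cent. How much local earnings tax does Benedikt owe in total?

€2383.50

Stonefall Parish, 1 January – 23 June 1996: 175 days → €96500 × 2% × 175/366 = €922.8142
Sandwater Canton, 24 June – 6 November 1996: 136 days → €96500 × 3.75% × 136/366 = €1344.6721
The District of Elkgate, 7 November – 31 December 1996: 55 days → €96500 × 0.8% × 55/366 = €116.0109
Total = €2383.4973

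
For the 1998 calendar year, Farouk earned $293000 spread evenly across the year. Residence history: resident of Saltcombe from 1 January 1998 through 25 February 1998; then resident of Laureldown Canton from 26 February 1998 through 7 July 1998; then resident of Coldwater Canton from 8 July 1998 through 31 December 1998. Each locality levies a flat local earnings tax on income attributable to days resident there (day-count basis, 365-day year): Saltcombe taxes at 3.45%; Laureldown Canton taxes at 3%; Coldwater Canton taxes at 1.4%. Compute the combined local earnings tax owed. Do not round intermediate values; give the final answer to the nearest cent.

Saltcombe, 1 January – 25 February 1998: 56 days → $293000 × 3.45% × 56/365 = $1550.8932
Laureldown Canton, 26 February – 7 July 1998: 132 days → $293000 × 3% × 132/365 = $3178.8493
Coldwater Canton, 8 July – 31 December 1998: 177 days → $293000 × 1.4% × 177/365 = $1989.1890
Total = $6718.9315

$6718.93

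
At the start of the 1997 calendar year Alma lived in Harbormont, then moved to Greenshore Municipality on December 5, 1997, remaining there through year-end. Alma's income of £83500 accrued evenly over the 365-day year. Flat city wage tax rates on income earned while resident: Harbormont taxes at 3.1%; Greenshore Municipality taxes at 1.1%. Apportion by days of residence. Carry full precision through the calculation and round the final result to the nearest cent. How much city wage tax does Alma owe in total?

Harbormont, January 1 – December 4, 1997: 338 days → £83500 × 3.1% × 338/365 = £2397.0219
Greenshore Municipality, December 5 – December 31, 1997: 27 days → £83500 × 1.1% × 27/365 = £67.9438
Total = £2464.9658

£2464.97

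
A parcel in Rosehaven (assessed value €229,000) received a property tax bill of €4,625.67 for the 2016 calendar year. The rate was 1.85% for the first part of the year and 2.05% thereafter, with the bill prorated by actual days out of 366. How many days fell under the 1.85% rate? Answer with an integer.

55 days

Let d = days at the first rate; then 366 − d days at the second rate.
€229,000 × [1.85%·d + 2.05%·(366−d)] / 366 = €4,625.67
Solving gives d = 55, so the new rate took effect on February 25, 2016.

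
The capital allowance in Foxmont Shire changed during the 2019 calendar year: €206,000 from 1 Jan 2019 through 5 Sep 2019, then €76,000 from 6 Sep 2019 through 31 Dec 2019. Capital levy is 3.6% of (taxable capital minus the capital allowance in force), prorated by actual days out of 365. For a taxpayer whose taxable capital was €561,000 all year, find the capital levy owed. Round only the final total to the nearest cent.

1 Jan – 5 Sep 2019: 248 days, exemption €206,000 → (€561,000 − €206,000) × 3.6% × 248/365 = €8,683.3973
6 Sep – 31 Dec 2019: 117 days, exemption €76,000 → (€561,000 − €76,000) × 3.6% × 117/365 = €5,596.7671
Total = €14,280.1644

€14,280.16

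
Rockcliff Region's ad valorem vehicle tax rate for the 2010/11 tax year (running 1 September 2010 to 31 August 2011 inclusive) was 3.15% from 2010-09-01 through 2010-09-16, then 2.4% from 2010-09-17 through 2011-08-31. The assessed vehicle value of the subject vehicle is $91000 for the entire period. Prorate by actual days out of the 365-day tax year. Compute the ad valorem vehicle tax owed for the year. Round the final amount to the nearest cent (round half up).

$2213.92

2010-09-01 to 2010-09-16: 16 days at 3.15% → $91000 × 3.15% × 16/365 = $125.6548
2010-09-17 to 2011-08-31: 349 days at 2.4% → $91000 × 2.4% × 349/365 = $2088.2630
Total = $2213.9178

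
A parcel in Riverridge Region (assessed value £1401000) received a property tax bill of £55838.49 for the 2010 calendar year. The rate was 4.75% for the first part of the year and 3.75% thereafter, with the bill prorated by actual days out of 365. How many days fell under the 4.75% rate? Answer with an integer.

86 days

Let d = days at the first rate; then 365 − d days at the second rate.
£1401000 × [4.75%·d + 3.75%·(365−d)] / 365 = £55838.49
Solving gives d = 86, so the new rate took effect on March 28, 2010.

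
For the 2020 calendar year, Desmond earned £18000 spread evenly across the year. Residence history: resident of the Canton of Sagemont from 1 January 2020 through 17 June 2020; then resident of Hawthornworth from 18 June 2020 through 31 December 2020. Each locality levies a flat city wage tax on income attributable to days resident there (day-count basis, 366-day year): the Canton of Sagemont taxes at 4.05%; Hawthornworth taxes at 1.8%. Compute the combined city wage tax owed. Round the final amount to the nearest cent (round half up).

£511.01

The Canton of Sagemont, 1 January – 17 June 2020: 169 days → £18000 × 4.05% × 169/366 = £336.6148
Hawthornworth, 18 June – 31 December 2020: 197 days → £18000 × 1.8% × 197/366 = £174.3934
Total = £511.0082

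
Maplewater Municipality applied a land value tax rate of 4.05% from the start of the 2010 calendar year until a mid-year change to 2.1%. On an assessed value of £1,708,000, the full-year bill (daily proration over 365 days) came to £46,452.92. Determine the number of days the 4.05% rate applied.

Let d = days at the first rate; then 365 − d days at the second rate.
£1,708,000 × [4.05%·d + 2.1%·(365−d)] / 365 = £46,452.92
Solving gives d = 116, so the new rate took effect on April 27, 2010.

116 days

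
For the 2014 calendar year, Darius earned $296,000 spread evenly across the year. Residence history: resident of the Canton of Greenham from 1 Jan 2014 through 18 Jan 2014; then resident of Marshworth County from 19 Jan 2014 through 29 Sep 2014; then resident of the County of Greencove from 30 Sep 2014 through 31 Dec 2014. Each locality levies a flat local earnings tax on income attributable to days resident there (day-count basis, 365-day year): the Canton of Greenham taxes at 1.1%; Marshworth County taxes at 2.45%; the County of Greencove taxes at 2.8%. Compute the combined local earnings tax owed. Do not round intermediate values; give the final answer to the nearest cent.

$7,318.90

The Canton of Greenham, 1 Jan – 18 Jan 2014: 18 days → $296,000 × 1.1% × 18/365 = $160.5699
Marshworth County, 19 Jan – 29 Sep 2014: 254 days → $296,000 × 2.45% × 254/365 = $5,046.5973
The County of Greencove, 30 Sep – 31 Dec 2014: 93 days → $296,000 × 2.8% × 93/365 = $2,111.7370
Total = $7,318.9041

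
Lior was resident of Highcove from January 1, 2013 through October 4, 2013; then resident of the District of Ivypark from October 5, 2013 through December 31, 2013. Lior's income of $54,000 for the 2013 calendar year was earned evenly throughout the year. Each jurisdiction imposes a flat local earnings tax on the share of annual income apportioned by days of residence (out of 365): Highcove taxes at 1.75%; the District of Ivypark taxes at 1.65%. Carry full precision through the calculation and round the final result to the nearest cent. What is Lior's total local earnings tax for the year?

$931.98

Highcove, January 1 – October 4, 2013: 277 days → $54,000 × 1.75% × 277/365 = $717.1644
The District of Ivypark, October 5 – December 31, 2013: 88 days → $54,000 × 1.65% × 88/365 = $214.8164
Total = $931.9808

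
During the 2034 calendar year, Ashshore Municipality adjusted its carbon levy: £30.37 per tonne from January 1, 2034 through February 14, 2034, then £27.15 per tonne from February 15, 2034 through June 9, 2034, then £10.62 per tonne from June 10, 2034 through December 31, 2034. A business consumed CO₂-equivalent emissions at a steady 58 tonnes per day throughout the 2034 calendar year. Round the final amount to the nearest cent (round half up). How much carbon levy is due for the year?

£386,628.00

January 1 – February 14, 2034: 45 days × 58 tonnes/day = 2,610 tonnes at £30.37/tonne → £79,265.70
February 15 – June 9, 2034: 115 days × 58 tonnes/day = 6,670 tonnes at £27.15/tonne → £181,090.50
June 10 – December 31, 2034: 205 days × 58 tonnes/day = 11,890 tonnes at £10.62/tonne → £126,271.80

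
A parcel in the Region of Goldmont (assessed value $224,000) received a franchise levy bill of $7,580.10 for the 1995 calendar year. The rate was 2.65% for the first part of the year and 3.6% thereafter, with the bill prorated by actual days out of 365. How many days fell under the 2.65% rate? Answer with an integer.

83 days

Let d = days at the first rate; then 365 − d days at the second rate.
$224,000 × [2.65%·d + 3.6%·(365−d)] / 365 = $7,580.10
Solving gives d = 83, so the new rate took effect on March 25, 1995.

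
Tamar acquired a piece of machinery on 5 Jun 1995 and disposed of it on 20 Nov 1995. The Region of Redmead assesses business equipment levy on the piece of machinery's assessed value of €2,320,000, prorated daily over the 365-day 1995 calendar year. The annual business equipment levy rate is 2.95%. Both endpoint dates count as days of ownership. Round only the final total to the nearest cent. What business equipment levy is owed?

€31,688.66

Days held (5 Jun – 20 Nov 1995): 169 out of 365
Tax = €2,320,000 × 2.95% × 169/365 = €31,688.6575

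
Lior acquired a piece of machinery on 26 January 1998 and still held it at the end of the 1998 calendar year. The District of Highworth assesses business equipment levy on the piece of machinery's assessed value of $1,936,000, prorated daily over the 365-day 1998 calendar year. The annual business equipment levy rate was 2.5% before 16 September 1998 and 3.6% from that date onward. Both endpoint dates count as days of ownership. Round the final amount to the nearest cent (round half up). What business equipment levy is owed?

$51,327.87

26 January – 15 September 1998: 233 days at 2.5% → $1,936,000 × 2.5% × 233/365 = $30,896.4384
16 September – 31 December 1998: 107 days at 3.6% → $1,936,000 × 3.6% × 107/365 = $20,431.4301
Total = $51,327.8685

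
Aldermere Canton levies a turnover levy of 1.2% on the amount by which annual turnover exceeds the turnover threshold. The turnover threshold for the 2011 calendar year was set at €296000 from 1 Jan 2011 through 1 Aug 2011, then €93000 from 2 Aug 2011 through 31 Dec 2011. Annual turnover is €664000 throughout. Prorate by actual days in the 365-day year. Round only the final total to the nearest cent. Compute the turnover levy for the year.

1 Jan – 1 Aug 2011: 213 days, exemption €296000 → (€664000 − €296000) × 1.2% × 213/365 = €2577.0082
2 Aug – 31 Dec 2011: 152 days, exemption €93000 → (€664000 − €93000) × 1.2% × 152/365 = €2853.4356
Total = €5430.4438

€5430.44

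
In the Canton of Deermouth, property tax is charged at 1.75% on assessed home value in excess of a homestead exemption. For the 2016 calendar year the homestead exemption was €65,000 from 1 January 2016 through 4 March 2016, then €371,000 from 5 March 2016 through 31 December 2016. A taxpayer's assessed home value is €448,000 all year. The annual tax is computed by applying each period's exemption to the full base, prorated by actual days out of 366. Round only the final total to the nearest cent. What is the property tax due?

1 January – 4 March 2016: 64 days, exemption €65,000 → (€448,000 − €65,000) × 1.75% × 64/366 = €1,172.0219
5 March – 31 December 2016: 302 days, exemption €371,000 → (€448,000 − €371,000) × 1.75% × 302/366 = €1,111.8716
Total = €2,283.8934

€2,283.89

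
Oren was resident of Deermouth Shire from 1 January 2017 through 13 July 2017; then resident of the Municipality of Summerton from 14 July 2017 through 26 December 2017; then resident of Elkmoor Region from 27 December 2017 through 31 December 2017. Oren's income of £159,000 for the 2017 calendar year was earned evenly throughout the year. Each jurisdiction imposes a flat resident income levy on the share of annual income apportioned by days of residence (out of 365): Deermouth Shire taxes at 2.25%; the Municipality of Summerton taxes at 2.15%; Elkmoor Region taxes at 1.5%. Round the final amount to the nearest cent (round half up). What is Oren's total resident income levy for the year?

£3,488.85

Deermouth Shire, 1 January – 13 July 2017: 194 days → £159,000 × 2.25% × 194/365 = £1,901.4658
The Municipality of Summerton, 14 July – 26 December 2017: 166 days → £159,000 × 2.15% × 166/365 = £1,554.7151
Elkmoor Region, 27 December – 31 December 2017: 5 days → £159,000 × 1.5% × 5/365 = £32.6712
Total = £3,488.8521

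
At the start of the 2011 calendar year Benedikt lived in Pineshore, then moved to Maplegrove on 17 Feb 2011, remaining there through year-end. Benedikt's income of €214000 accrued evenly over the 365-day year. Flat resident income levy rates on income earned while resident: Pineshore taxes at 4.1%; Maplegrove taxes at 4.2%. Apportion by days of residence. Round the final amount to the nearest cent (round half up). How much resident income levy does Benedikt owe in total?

Pineshore, 1 Jan – 16 Feb 2011: 47 days → €214000 × 4.1% × 47/365 = €1129.8027
Maplegrove, 17 Feb – 31 Dec 2011: 318 days → €214000 × 4.2% × 318/365 = €7830.6411
Total = €8960.4438

€8960.44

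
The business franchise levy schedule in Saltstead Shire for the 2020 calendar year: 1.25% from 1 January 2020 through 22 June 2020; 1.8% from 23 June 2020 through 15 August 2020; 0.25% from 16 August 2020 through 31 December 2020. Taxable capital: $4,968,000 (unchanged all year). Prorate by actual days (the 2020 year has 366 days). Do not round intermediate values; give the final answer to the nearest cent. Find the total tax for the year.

$47,399.61

1 January – 22 June 2020: 174 days at 1.25% → $4,968,000 × 1.25% × 174/366 = $29,522.9508
23 June – 15 August 2020: 54 days at 1.8% → $4,968,000 × 1.8% × 54/366 = $13,193.7049
16 August – 31 December 2020: 138 days at 0.25% → $4,968,000 × 0.25% × 138/366 = $4,682.9508
Total = $47,399.6066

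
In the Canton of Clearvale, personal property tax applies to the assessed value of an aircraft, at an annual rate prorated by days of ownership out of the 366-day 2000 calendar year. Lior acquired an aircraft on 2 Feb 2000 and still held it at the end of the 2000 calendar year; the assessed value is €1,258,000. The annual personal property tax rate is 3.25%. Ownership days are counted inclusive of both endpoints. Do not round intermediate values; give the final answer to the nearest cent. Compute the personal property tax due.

Days held (2 Feb – 31 Dec 2000): 334 out of 366
Tax = €1,258,000 × 3.25% × 334/366 = €37,310.3552

€37,310.36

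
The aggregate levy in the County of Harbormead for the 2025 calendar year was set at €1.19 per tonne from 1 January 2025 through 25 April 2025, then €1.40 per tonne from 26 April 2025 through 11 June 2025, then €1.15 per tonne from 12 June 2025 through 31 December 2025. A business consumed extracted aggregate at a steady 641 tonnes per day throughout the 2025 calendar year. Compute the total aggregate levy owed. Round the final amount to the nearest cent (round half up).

1 January – 25 April 2025: 115 days × 641 tonnes/day = 73,715 tonnes at €1.19/tonne → €87,720.85
26 April – 11 June 2025: 47 days × 641 tonnes/day = 30,127 tonnes at €1.40/tonne → €42,177.80
12 June – 31 December 2025: 203 days × 641 tonnes/day = 130,123 tonnes at €1.15/tonne → €149,641.45

€279,540.10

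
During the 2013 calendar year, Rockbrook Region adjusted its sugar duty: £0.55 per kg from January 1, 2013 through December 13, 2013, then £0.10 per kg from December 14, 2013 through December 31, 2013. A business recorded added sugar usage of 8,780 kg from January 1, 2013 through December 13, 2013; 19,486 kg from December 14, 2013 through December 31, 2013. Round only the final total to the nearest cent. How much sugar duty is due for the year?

£6777.60

January 1 – December 13, 2013: 8,780 kg at £0.55/kg → £4829.00
December 14 – December 31, 2013: 19,486 kg at £0.10/kg → £1948.60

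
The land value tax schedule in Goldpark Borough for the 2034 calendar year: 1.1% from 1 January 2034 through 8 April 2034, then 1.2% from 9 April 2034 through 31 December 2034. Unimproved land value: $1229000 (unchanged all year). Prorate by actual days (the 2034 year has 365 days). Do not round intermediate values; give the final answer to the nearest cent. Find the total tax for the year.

1 January – 8 April 2034: 98 days at 1.1% → $1229000 × 1.1% × 98/365 = $3629.7589
9 April – 31 December 2034: 267 days at 1.2% → $1229000 × 1.2% × 267/365 = $10788.2630
Total = $14418.0219

$14418.02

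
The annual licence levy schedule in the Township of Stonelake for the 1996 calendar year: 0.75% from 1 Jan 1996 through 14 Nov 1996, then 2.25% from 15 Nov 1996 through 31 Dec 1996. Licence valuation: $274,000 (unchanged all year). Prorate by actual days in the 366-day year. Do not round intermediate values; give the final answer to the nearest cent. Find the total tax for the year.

$2,582.79

1 Jan – 14 Nov 1996: 319 days at 0.75% → $274,000 × 0.75% × 319/366 = $1,791.1066
15 Nov – 31 Dec 1996: 47 days at 2.25% → $274,000 × 2.25% × 47/366 = $791.6803
Total = $2,582.7869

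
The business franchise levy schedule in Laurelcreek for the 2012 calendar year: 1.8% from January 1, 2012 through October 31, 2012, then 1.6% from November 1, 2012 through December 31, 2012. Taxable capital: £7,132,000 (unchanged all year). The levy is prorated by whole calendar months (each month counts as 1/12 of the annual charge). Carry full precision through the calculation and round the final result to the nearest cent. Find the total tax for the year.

£125,998.67

January 1 – October 31, 2012: 10 months at 1.8% → £7,132,000 × 1.8% × 10/12 = £106,980.0000
November 1 – December 31, 2012: 2 months at 1.6% → £7,132,000 × 1.6% × 2/12 = £19,018.6667
Total = £125,998.6667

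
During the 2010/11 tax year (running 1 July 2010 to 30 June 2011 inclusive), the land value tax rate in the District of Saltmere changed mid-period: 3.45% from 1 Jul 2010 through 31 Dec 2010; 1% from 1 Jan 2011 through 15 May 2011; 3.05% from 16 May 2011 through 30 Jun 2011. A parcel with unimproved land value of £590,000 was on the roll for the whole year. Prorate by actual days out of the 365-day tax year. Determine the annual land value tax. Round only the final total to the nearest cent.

£14,711.21

1 Jul – 31 Dec 2010: 184 days at 3.45% → £590,000 × 3.45% × 184/365 = £10,261.1507
1 Jan – 15 May 2011: 135 days at 1% → £590,000 × 1% × 135/365 = £2,182.1918
16 May – 30 Jun 2011: 46 days at 3.05% → £590,000 × 3.05% × 46/365 = £2,267.8630
Total = £14,711.2055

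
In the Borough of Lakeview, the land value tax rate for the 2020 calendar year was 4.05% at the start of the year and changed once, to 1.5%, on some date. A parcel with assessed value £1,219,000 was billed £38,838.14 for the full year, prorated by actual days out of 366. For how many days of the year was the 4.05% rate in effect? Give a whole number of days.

242 days

Let d = days at the first rate; then 366 − d days at the second rate.
£1,219,000 × [4.05%·d + 1.5%·(366−d)] / 366 = £38,838.14
Solving gives d = 242, so the new rate took effect on August 30, 2020.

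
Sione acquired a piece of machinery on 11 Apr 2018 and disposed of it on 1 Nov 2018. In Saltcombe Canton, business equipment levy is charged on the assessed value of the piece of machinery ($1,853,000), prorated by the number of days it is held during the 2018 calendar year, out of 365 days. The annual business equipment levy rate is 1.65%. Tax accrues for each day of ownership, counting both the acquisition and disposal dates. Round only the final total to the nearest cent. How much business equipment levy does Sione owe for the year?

Days held (11 Apr – 1 Nov 2018): 205 out of 365
Tax = $1,853,000 × 1.65% × 205/365 = $17,171.9795

$17,171.98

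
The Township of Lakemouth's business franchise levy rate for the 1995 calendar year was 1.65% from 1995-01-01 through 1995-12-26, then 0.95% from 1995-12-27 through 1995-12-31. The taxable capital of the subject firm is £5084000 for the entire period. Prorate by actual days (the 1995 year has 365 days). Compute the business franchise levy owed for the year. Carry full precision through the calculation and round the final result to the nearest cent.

1995-01-01 to 1995-12-26: 360 days at 1.65% → £5084000 × 1.65% × 360/365 = £82736.8767
1995-12-27 to 1995-12-31: 5 days at 0.95% → £5084000 × 0.95% × 5/365 = £661.6164
Total = £83398.4932

£83398.49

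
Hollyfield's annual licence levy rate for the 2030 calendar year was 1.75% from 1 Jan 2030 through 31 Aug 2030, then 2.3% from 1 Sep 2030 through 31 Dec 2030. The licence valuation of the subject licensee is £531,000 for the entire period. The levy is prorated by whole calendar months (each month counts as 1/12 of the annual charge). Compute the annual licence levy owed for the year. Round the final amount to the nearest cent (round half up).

1 Jan – 31 Aug 2030: 8 months at 1.75% → £531,000 × 1.75% × 8/12 = £6,195.0000
1 Sep – 31 Dec 2030: 4 months at 2.3% → £531,000 × 2.3% × 4/12 = £4,071.0000
Total = £10,266.0000

£10,266.00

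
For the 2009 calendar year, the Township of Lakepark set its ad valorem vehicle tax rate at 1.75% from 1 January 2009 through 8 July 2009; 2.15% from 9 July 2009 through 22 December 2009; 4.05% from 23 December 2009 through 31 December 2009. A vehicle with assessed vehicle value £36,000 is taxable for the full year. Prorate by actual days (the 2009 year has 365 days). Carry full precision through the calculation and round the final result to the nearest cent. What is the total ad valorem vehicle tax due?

£716.30

1 January – 8 July 2009: 189 days at 1.75% → £36,000 × 1.75% × 189/365 = £326.2192
9 July – 22 December 2009: 167 days at 2.15% → £36,000 × 2.15% × 167/365 = £354.1315
23 December – 31 December 2009: 9 days at 4.05% → £36,000 × 4.05% × 9/365 = £35.9507
Total = £716.3014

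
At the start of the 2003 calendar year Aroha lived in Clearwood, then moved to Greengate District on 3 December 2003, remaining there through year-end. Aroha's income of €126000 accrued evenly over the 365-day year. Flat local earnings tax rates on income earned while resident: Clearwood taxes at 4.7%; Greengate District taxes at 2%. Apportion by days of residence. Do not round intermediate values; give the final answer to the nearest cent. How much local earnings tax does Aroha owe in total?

€5651.70

Clearwood, 1 January – 2 December 2003: 336 days → €126000 × 4.7% × 336/365 = €5451.4849
Greengate District, 3 December – 31 December 2003: 29 days → €126000 × 2% × 29/365 = €200.2192
Total = €5651.7041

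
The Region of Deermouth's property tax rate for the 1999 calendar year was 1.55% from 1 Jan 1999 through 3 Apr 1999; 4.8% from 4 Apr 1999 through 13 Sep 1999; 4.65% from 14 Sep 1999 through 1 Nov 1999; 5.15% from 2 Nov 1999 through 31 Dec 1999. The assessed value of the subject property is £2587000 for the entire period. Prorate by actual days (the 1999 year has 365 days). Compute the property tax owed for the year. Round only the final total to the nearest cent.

1 Jan – 3 Apr 1999: 93 days at 1.55% → £2587000 × 1.55% × 93/365 = £10216.8781
4 Apr – 13 Sep 1999: 163 days at 4.8% → £2587000 × 4.8% × 163/365 = £55453.9397
14 Sep – 1 Nov 1999: 49 days at 4.65% → £2587000 × 4.65% × 49/365 = £16149.2589
2 Nov – 31 Dec 1999: 60 days at 5.15% → £2587000 × 5.15% × 60/365 = £21900.9041
Total = £103720.9808

£103720.98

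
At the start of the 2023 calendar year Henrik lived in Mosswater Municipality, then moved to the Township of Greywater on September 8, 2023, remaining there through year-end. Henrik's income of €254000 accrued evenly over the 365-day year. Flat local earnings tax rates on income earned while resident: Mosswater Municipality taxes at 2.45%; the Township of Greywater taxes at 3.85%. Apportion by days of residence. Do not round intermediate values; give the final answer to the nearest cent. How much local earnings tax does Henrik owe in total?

Mosswater Municipality, January 1 – September 7, 2023: 250 days → €254000 × 2.45% × 250/365 = €4262.3288
The Township of Greywater, September 8 – December 31, 2023: 115 days → €254000 × 3.85% × 115/365 = €3081.0548
Total = €7343.3836

€7343.38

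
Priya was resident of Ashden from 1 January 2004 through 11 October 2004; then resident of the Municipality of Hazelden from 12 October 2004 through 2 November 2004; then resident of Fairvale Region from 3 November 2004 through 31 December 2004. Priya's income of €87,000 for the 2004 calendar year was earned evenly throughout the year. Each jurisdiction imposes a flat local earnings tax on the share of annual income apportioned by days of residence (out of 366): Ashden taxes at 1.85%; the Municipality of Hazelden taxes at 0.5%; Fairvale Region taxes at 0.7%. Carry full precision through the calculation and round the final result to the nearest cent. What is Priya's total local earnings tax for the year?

€1,377.62

Ashden, 1 January – 11 October 2004: 285 days → €87,000 × 1.85% × 285/366 = €1,253.2992
The Municipality of Hazelden, 12 October – 2 November 2004: 22 days → €87,000 × 0.5% × 22/366 = €26.1475
Fairvale Region, 3 November – 31 December 2004: 59 days → €87,000 × 0.7% × 59/366 = €98.1721
Total = €1,377.6189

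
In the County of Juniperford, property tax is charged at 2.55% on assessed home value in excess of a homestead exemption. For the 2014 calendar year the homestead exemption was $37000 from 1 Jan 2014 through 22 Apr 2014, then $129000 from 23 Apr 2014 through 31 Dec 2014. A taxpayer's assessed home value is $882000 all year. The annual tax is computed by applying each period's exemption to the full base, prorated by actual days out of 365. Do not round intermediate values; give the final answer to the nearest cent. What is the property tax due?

1 Jan – 22 Apr 2014: 112 days, exemption $37000 → ($882000 − $37000) × 2.55% × 112/365 = $6611.8356
23 Apr – 31 Dec 2014: 253 days, exemption $129000 → ($882000 − $129000) × 2.55% × 253/365 = $13309.5329
Total = $19921.3685

$19921.37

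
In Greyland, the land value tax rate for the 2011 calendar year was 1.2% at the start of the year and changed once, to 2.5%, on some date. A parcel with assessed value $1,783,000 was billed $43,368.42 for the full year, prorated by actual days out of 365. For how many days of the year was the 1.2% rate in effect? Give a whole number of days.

Let d = days at the first rate; then 365 − d days at the second rate.
$1,783,000 × [1.2%·d + 2.5%·(365−d)] / 365 = $43,368.42
Solving gives d = 19, so the new rate took effect on 20 January 2011.

19 days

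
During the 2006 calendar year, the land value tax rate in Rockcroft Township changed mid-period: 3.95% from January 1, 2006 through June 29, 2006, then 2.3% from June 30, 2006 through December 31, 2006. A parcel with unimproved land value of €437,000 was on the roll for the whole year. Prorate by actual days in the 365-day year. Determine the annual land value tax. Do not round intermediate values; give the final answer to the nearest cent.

January 1 – June 29, 2006: 180 days at 3.95% → €437,000 × 3.95% × 180/365 = €8,512.5205
June 30 – December 31, 2006: 185 days at 2.3% → €437,000 × 2.3% × 185/365 = €5,094.3425
Total = €13,606.8630

€13,606.86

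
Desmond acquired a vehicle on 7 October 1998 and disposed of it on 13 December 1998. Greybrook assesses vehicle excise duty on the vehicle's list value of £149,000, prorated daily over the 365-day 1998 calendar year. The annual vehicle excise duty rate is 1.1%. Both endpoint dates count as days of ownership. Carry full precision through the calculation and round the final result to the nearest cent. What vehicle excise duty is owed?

Days held (7 October – 13 December 1998): 68 out of 365
Tax = £149,000 × 1.1% × 68/365 = £305.3479

£305.35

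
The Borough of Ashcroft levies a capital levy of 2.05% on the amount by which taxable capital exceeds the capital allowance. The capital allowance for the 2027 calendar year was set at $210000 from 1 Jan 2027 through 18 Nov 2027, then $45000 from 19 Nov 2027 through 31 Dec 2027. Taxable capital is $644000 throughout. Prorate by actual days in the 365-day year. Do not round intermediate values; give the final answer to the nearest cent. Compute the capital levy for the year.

1 Jan – 18 Nov 2027: 322 days, exemption $210000 → ($644000 − $210000) × 2.05% × 322/365 = $7848.8603
19 Nov – 31 Dec 2027: 43 days, exemption $45000 → ($644000 − $45000) × 2.05% × 43/365 = $1446.6260
Total = $9295.4863

$9295.49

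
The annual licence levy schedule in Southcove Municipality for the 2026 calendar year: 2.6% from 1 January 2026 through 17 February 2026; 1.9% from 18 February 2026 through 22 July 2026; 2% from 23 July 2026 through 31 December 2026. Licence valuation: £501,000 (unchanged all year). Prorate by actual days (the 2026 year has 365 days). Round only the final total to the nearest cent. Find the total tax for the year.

£10,202.56

1 January – 17 February 2026: 48 days at 2.6% → £501,000 × 2.6% × 48/365 = £1,713.0082
18 February – 22 July 2026: 155 days at 1.9% → £501,000 × 1.9% × 155/365 = £4,042.3151
23 July – 31 December 2026: 162 days at 2% → £501,000 × 2% × 162/365 = £4,447.2329
Total = £10,202.5562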